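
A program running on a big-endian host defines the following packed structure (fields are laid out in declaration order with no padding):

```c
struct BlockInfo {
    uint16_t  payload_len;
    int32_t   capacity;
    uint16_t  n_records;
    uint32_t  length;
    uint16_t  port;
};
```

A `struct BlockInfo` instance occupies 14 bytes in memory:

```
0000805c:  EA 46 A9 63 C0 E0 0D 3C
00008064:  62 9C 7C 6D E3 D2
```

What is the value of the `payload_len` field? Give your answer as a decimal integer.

59974

`payload_len` is the first field, at byte offset 0, occupying 2 bytes.
Bytes at offsets 0..1: EA 46.
Big-endian stores the most-significant byte at the lowest address.
The bytes are already most-significant first: 0xEA46.
0xEA46 = 59974.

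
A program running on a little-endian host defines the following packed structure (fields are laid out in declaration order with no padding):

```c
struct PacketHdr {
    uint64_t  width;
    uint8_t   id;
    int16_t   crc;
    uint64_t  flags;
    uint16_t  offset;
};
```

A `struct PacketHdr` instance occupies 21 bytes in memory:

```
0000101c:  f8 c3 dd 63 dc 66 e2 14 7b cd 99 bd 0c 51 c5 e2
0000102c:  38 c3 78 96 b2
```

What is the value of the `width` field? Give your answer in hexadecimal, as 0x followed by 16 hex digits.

`width` is the first field, at byte offset 0, occupying 8 bytes.
Bytes at offsets 0..7: F8 C3 DD 63 DC 66 E2 14.
In little-endian order the low byte comes first in memory.
Reassemble most-significant byte first: 14 E2 66 DC 63 DD C3 F8 → 0x14E266DC63DDC3F8.

0x14E266DC63DDC3F8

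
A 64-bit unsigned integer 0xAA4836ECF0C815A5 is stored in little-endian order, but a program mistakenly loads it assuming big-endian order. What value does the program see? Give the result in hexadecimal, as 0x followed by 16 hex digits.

0xA515C8F0EC3648AA

Stored little-endian, the bytes at ascending addresses are A5 15 C8 F0 EC 36 48 AA.
Read back as big-endian, the last byte is least significant, giving 0xA515C8F0EC3648AA.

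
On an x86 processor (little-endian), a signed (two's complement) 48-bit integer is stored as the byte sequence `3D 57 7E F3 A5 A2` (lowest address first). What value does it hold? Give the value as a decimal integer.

Little-endian: lowest address holds the least-significant byte.
Reassemble most-significant byte first: A2 A5 F3 7E 57 3D → 0xA2A5F37E573D.
Top bit is set, so as a signed 48-bit value this is 0xA2A5F37E573D − 2^48 = -102641338263747.

-102641338263747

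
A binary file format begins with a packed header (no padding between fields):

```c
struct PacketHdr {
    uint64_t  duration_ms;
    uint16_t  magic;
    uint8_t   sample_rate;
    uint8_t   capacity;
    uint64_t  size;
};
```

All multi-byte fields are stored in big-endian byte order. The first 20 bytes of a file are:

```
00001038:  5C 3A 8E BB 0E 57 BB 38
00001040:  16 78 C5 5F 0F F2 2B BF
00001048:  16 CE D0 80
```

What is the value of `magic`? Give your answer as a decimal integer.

`magic` follows `duration_ms` (8 bytes), so it starts at byte offset 8 and occupies 2 bytes.
Bytes at offsets 8..9: 16 78.
Big-endian: lowest address holds the most-significant byte.
The bytes are already most-significant first: 0x1678.
0x1678 = 5752.

5752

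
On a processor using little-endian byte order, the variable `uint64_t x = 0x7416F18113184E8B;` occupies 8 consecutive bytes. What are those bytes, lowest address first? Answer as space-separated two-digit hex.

8B 4E 18 13 81 F1 16 74

Split into bytes (most-significant first): 74 16 F1 81 13 18 4E 8B.
In little-endian order the low byte comes first in memory.
So at ascending addresses the bytes are 8B 4E 18 13 81 F1 16 74.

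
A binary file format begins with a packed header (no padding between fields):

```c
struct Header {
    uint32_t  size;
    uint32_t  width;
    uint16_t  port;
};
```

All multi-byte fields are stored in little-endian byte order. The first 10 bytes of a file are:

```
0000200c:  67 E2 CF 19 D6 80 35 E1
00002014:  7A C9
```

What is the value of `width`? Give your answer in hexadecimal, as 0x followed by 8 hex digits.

`width` follows `size` (4 bytes), so it starts at byte offset 4 and occupies 4 bytes.
Bytes at offsets 4..7: D6 80 35 E1.
Little-endian stores the least-significant byte at the lowest address.
Reassemble most-significant byte first: E1 35 80 D6 → 0xE13580D6.

0xE13580D6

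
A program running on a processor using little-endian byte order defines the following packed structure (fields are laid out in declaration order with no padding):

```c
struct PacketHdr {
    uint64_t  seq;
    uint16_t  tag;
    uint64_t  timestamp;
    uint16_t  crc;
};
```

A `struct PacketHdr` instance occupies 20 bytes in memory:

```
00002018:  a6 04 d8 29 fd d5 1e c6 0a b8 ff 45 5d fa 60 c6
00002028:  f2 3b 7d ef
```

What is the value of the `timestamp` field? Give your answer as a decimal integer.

`timestamp` follows `seq` (8 B), `tag` (2 B), so it starts at offset 8 + 2 = 10 and occupies 8 bytes.
Bytes at offsets 10..17: FF 45 5D FA 60 C6 F2 3B.
Little-endian stores the least-significant byte at the lowest address.
Reassemble most-significant byte first: 3B F2 C6 60 FA 5D 45 FF → 0x3BF2C660FA5D45FF.
0x3BF2C660FA5D45FF = 4319733112421303807.

4319733112421303807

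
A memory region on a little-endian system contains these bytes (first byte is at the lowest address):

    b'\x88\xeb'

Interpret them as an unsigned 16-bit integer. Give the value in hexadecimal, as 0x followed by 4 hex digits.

Little-endian: lowest address holds the least-significant byte.
Reassemble most-significant byte first: EB 88 → 0xEB88.

0xEB88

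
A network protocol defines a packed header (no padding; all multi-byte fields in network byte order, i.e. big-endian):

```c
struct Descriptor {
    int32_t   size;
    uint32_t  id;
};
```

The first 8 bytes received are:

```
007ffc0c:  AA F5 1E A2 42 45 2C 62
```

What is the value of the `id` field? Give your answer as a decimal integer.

`id` follows `size` (4 bytes), so it starts at byte offset 4 and occupies 4 bytes.
Bytes at offsets 4..7: 42 45 2C 62.
In big-endian order the high byte comes first in memory.
The bytes are already most-significant first: 0x42452C62.
0x42452C62 = 1111829602.

1111829602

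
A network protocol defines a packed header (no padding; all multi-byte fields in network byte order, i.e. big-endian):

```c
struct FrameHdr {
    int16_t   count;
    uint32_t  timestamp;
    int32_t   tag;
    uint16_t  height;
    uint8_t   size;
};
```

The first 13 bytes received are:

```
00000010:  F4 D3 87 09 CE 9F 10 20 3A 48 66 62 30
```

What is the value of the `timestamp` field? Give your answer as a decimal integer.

2265566879

`timestamp` follows `count` (2 bytes), so it starts at byte offset 2 and occupies 4 bytes.
Bytes at offsets 2..5: 87 09 CE 9F.
Big-endian stores the most-significant byte at the lowest address.
The bytes are already most-significant first: 0x8709CE9F.
0x8709CE9F = 2265566879.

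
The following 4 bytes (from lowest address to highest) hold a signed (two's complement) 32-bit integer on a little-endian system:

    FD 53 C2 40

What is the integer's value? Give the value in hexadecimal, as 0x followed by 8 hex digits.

0x40C253FD

Little-endian stores the least-significant byte at the lowest address.
Reassemble most-significant byte first: 40 C2 53 FD → 0x40C253FD.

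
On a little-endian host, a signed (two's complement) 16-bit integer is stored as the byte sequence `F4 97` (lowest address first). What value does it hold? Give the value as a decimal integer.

-26636

Little-endian: lowest address holds the least-significant byte.
Reassemble most-significant byte first: 97 F4 → 0x97F4.
Top bit is set, so as a signed 16-bit value this is 0x97F4 − 2^16 = -26636.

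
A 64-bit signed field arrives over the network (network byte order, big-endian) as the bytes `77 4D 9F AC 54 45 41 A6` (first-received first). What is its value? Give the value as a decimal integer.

Big-endian: lowest address holds the most-significant byte.
The bytes are already most-significant first: 0x774D9FAC544541A6.
0x774D9FAC544541A6 = 8596702826217161126.

8596702826217161126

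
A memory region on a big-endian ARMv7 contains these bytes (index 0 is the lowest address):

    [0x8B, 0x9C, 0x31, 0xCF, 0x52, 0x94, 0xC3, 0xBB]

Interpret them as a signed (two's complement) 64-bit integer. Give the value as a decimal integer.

-8386773639557233733

Big-endian: lowest address holds the most-significant byte.
The bytes are already most-significant first: 0x8B9C31CF5294C3BB.
Top bit is set, so as a signed 64-bit value this is 0x8B9C31CF5294C3BB − 2^64 = -8386773639557233733.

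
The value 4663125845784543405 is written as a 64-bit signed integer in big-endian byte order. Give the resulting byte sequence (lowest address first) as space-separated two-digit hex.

4663125845784543405 in hexadecimal, padded to 64 bits, is 0x40B6C0401CEE40AD.
Split into bytes (most-significant first): 40 B6 C0 40 1C EE 40 AD.
Big-endian stores the most-significant byte at the lowest address.
So the memory order matches the most-significant-first order: 40 B6 C0 40 1C EE 40 AD.

40 B6 C0 40 1C EE 40 AD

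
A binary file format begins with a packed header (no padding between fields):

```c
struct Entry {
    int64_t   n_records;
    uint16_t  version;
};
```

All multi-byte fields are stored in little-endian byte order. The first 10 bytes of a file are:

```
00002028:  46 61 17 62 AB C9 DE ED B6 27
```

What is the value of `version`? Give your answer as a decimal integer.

10166

`version` follows `n_records` (8 bytes), so it starts at byte offset 8 and occupies 2 bytes.
Bytes at offsets 8..9: B6 27.
In little-endian order the low byte comes first in memory.
Reassemble most-significant byte first: 27 B6 → 0x27B6.
0x27B6 = 10166.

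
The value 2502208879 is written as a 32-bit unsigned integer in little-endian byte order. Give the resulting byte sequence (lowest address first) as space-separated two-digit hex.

2502208879 in hexadecimal, padded to 32 bits, is 0x9524AD6F.
Split into bytes (most-significant first): 95 24 AD 6F.
Little-endian stores the least-significant byte at the lowest address.
So at ascending addresses the bytes are 6F AD 24 95.

6F AD 24 95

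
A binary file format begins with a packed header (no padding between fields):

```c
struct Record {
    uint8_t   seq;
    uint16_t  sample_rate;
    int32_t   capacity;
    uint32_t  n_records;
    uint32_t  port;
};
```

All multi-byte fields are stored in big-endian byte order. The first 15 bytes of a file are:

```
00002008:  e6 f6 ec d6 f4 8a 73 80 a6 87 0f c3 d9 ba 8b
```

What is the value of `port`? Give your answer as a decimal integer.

3285826187

`port` follows `seq` (1 B), `sample_rate` (2 B), `capacity` (4 B), `n_records` (4 B), so it starts at offset 1 + 2 + 4 + 4 = 11 and occupies 4 bytes.
Bytes at offsets 11..14: C3 D9 BA 8B.
In big-endian order the high byte comes first in memory.
The bytes are already most-significant first: 0xC3D9BA8B.
0xC3D9BA8B = 3285826187.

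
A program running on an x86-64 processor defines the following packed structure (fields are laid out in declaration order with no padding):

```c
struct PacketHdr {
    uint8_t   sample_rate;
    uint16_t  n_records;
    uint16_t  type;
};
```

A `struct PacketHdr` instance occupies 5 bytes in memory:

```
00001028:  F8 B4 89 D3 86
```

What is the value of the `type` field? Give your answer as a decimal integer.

`type` follows `sample_rate` (1 B), `n_records` (2 B), so it starts at offset 1 + 2 = 3 and occupies 2 bytes.
Bytes at offsets 3..4: D3 86.
In little-endian order the low byte comes first in memory.
Reassemble most-significant byte first: 86 D3 → 0x86D3.
0x86D3 = 34515.

34515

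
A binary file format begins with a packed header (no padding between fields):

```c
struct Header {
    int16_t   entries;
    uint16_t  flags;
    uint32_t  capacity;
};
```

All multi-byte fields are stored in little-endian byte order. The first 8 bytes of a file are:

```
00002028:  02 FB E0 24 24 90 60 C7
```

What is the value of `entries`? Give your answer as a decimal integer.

`entries` is the first field, at byte offset 0, occupying 2 bytes.
Bytes at offsets 0..1: 02 FB.
In little-endian order the low byte comes first in memory.
Reassemble most-significant byte first: FB 02 → 0xFB02.
Top bit is set, so as a signed 16-bit value this is 0xFB02 − 2^16 = -1278.

-1278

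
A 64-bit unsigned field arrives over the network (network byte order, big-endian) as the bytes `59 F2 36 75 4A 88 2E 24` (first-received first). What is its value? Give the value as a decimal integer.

Big-endian stores the most-significant byte at the lowest address.
The bytes are already most-significant first: 0x59F236754A882E24.
0x59F236754A882E24 = 6481302691129077284.

6481302691129077284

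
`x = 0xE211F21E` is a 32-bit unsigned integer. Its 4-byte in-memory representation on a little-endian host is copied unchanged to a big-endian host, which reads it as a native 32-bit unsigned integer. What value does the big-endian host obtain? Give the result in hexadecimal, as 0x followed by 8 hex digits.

0x1EF211E2

Stored little-endian, the bytes at ascending addresses are 1E F2 11 E2.
Read back as big-endian, the last byte is least significant, giving 0x1EF211E2.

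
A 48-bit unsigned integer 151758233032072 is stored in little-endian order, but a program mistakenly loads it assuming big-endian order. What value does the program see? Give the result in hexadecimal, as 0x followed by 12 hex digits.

151758233032072 in 48-bit hexadecimal is 0x8A05F7925588.
Stored little-endian, the bytes at ascending addresses are 88 55 92 F7 05 8A.
Read back as big-endian, the last byte is least significant, giving 0x885592F7058A.

0x885592F7058A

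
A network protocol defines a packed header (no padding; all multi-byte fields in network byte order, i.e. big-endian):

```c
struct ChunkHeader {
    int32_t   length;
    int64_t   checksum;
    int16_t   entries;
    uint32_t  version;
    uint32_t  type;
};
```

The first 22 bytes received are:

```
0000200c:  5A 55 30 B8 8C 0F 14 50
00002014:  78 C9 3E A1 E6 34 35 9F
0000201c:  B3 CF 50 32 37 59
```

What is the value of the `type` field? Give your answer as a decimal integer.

1345468249

`type` follows `length` (4 B), `checksum` (8 B), `entries` (2 B), `version` (4 B), so it starts at offset 4 + 8 + 2 + 4 = 18 and occupies 4 bytes.
Bytes at offsets 18..21: 50 32 37 59.
Big-endian: lowest address holds the most-significant byte.
The bytes are already most-significant first: 0x50323759.
0x50323759 = 1345468249.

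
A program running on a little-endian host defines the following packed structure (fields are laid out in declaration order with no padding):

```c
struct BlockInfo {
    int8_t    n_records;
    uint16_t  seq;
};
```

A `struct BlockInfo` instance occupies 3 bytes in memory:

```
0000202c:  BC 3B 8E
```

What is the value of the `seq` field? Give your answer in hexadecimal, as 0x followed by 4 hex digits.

`seq` follows `n_records` (1 byte), so it starts at byte offset 1 and occupies 2 bytes.
Bytes at offsets 1..2: 3B 8E.
In little-endian order the low byte comes first in memory.
Reassemble most-significant byte first: 8E 3B → 0x8E3B.

0x8E3B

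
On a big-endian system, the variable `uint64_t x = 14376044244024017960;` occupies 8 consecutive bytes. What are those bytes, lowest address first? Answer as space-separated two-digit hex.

C7 81 F8 12 88 59 C4 28

14376044244024017960 in hexadecimal, padded to 64 bits, is 0xC781F8128859C428.
Split into bytes (most-significant first): C7 81 F8 12 88 59 C4 28.
In big-endian order the high byte comes first in memory.
So the memory order matches the most-significant-first order: C7 81 F8 12 88 59 C4 28.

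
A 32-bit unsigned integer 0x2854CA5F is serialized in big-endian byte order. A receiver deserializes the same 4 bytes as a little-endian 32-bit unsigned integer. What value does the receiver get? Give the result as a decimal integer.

Stored big-endian, the bytes at ascending addresses are 28 54 CA 5F.
Read back as little-endian, the first byte is least significant, giving 0x5FCA5428.
0x5FCA5428 = 1607095336.

1607095336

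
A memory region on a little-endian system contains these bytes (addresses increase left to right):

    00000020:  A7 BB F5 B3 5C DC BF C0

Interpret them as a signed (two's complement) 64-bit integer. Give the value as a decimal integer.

Little-endian stores the least-significant byte at the lowest address.
Reassemble most-significant byte first: C0 BF DC 5C B3 F5 BB A7 → 0xC0BFDC5CB3F5BBA7.
Top bit is set, so as a signed 64-bit value this is 0xC0BFDC5CB3F5BBA7 − 2^64 = -4557682007161324633.

-4557682007161324633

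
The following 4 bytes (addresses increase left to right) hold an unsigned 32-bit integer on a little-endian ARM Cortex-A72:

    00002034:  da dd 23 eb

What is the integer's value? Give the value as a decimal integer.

In little-endian order the low byte comes first in memory.
Reassemble most-significant byte first: EB 23 DD DA → 0xEB23DDDA.
0xEB23DDDA = 3944996314.

3944996314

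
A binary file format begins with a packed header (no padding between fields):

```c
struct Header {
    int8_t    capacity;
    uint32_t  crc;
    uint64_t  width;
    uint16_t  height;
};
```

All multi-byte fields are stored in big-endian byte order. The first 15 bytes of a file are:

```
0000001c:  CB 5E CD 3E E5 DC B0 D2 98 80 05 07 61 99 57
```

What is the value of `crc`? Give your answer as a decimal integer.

`crc` follows `capacity` (1 byte), so it starts at byte offset 1 and occupies 4 bytes.
Bytes at offsets 1..4: 5E CD 3E E5.
Big-endian: lowest address holds the most-significant byte.
The bytes are already most-significant first: 0x5ECD3EE5.
0x5ECD3EE5 = 1590509285.

1590509285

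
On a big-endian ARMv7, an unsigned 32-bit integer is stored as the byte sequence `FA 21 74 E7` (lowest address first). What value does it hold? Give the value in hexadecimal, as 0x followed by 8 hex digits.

Big-endian: lowest address holds the most-significant byte.
The bytes are already most-significant first: 0xFA2174E7.

0xFA2174E7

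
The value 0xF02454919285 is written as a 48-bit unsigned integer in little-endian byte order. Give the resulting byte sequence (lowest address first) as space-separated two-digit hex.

Split into bytes (most-significant first): F0 24 54 91 92 85.
In little-endian order the low byte comes first in memory.
So at ascending addresses the bytes are 85 92 91 54 24 F0.

85 92 91 54 24 F0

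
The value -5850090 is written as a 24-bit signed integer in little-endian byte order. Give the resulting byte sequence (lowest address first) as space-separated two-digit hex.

Two's complement of -5850090 in 24 bits: 5850090 = 0x5943EA; invert → 0xA6BC15; add 1 → 0xA6BC16.
Split into bytes (most-significant first): A6 BC 16.
In little-endian order the low byte comes first in memory.
So at ascending addresses the bytes are 16 BC A6.

16 BC A6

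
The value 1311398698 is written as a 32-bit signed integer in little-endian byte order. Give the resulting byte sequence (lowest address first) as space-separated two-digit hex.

2A 5B 2A 4E

1311398698 in hexadecimal, padded to 32 bits, is 0x4E2A5B2A.
Split into bytes (most-significant first): 4E 2A 5B 2A.
Little-endian stores the least-significant byte at the lowest address.
So at ascending addresses the bytes are 2A 5B 2A 4E.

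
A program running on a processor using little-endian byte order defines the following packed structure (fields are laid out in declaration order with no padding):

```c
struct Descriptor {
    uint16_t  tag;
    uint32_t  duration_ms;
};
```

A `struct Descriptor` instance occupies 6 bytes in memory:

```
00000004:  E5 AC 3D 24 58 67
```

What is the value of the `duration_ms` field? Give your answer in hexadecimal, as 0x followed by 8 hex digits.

0x6758243D

`duration_ms` follows `tag` (2 bytes), so it starts at byte offset 2 and occupies 4 bytes.
Bytes at offsets 2..5: 3D 24 58 67.
Little-endian stores the least-significant byte at the lowest address.
Reassemble most-significant byte first: 67 58 24 3D → 0x6758243D.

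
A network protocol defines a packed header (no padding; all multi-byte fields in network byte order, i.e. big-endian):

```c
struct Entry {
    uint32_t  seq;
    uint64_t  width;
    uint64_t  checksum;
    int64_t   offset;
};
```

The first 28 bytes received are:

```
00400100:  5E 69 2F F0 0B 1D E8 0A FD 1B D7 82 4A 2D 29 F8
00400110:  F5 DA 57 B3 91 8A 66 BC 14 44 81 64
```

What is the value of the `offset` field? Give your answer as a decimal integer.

-7959436433444011676

`offset` follows `seq` (4 B), `width` (8 B), `checksum` (8 B), so it starts at offset 4 + 8 + 8 = 20 and occupies 8 bytes.
Bytes at offsets 20..27: 91 8A 66 BC 14 44 81 64.
In big-endian order the high byte comes first in memory.
The bytes are already most-significant first: 0x918A66BC14448164.
Top bit is set, so as a signed 64-bit value this is 0x918A66BC14448164 − 2^64 = -7959436433444011676.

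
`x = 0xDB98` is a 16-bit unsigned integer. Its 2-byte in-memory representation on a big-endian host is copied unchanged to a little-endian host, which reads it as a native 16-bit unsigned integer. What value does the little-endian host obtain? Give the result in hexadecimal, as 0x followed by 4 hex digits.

Stored big-endian, the bytes at ascending addresses are DB 98.
Read back as little-endian, the first byte is least significant, giving 0x98DB.

0x98DB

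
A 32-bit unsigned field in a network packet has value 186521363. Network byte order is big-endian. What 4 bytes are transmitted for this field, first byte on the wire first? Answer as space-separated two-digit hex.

0B 1E 17 13

186521363 in hexadecimal, padded to 32 bits, is 0x0B1E1713.
Split into bytes (most-significant first): 0B 1E 17 13.
Big-endian: lowest address holds the most-significant byte.
So the memory order matches the most-significant-first order: 0B 1E 17 13.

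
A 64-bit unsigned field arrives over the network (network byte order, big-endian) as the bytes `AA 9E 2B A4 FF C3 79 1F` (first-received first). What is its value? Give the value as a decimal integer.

In big-endian order the high byte comes first in memory.
The bytes are already most-significant first: 0xAA9E2BA4FFC3791F.
0xAA9E2BA4FFC3791F = 12294312020433664287.

12294312020433664287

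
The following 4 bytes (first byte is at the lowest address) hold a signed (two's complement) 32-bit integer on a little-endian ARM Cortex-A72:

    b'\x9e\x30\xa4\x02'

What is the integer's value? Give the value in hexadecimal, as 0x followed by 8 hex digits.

Little-endian: lowest address holds the least-significant byte.
Reassemble most-significant byte first: 02 A4 30 9E → 0x02A4309E.

0x02A4309E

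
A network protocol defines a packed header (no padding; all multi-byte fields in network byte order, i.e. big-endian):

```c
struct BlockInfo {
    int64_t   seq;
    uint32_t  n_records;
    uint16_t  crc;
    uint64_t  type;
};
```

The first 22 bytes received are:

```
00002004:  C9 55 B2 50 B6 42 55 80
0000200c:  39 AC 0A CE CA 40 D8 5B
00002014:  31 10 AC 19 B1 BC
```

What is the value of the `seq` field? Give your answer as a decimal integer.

`seq` is the first field, at byte offset 0, occupying 8 bytes.
Bytes at offsets 0..7: C9 55 B2 50 B6 42 55 80.
In big-endian order the high byte comes first in memory.
The bytes are already most-significant first: 0xC955B250B6425580.
Top bit is set, so as a signed 64-bit value this is 0xC955B250B6425580 − 2^64 = -3939046239340702336.

-3939046239340702336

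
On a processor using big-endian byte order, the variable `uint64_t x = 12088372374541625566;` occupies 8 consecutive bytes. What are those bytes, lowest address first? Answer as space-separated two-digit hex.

A7 C2 86 A0 B1 32 E8 DE

12088372374541625566 in hexadecimal, padded to 64 bits, is 0xA7C286A0B132E8DE.
Split into bytes (most-significant first): A7 C2 86 A0 B1 32 E8 DE.
In big-endian order the high byte comes first in memory.
So the memory order matches the most-significant-first order: A7 C2 86 A0 B1 32 E8 DE.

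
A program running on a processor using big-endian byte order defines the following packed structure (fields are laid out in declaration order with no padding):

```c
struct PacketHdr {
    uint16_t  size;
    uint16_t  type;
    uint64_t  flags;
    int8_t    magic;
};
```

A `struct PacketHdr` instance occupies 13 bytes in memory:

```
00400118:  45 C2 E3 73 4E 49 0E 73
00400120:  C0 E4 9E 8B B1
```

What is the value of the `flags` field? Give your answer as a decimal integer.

5641055898578493067

`flags` follows `size` (2 B), `type` (2 B), so it starts at offset 2 + 2 = 4 and occupies 8 bytes.
Bytes at offsets 4..11: 4E 49 0E 73 C0 E4 9E 8B.
Big-endian: lowest address holds the most-significant byte.
The bytes are already most-significant first: 0x4E490E73C0E49E8B.
0x4E490E73C0E49E8B = 5641055898578493067.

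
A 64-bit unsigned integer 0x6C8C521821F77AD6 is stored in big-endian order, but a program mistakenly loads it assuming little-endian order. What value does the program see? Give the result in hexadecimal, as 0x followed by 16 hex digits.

Stored big-endian, the bytes at ascending addresses are 6C 8C 52 18 21 F7 7A D6.
Read back as little-endian, the first byte is least significant, giving 0xD67AF72118528C6C.

0xD67AF72118528C6C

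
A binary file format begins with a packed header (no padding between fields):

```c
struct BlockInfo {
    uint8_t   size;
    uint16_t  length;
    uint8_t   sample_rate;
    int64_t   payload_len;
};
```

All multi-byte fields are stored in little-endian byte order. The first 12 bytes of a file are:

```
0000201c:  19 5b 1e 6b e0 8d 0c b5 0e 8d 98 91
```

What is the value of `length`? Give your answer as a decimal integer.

7771

`length` follows `size` (1 byte), so it starts at byte offset 1 and occupies 2 bytes.
Bytes at offsets 1..2: 5B 1E.
Little-endian: lowest address holds the least-significant byte.
Reassemble most-significant byte first: 1E 5B → 0x1E5B.
0x1E5B = 7771.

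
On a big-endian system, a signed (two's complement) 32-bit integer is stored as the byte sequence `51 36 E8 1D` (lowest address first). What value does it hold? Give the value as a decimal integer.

Big-endian stores the most-significant byte at the lowest address.
The bytes are already most-significant first: 0x5136E81D.
0x5136E81D = 1362552861.

1362552861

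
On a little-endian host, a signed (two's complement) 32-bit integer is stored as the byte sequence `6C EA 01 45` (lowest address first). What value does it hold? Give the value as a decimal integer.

Little-endian: lowest address holds the least-significant byte.
Reassemble most-significant byte first: 45 01 EA 6C → 0x4501EA6C.
0x4501EA6C = 1157753452.

1157753452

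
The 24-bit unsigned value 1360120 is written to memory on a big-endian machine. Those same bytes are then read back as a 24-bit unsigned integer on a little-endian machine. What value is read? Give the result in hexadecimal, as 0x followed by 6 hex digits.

1360120 in 24-bit hexadecimal is 0x14C0F8.
Stored big-endian, the bytes at ascending addresses are 14 C0 F8.
Read back as little-endian, the first byte is least significant, giving 0xF8C014.

0xF8C014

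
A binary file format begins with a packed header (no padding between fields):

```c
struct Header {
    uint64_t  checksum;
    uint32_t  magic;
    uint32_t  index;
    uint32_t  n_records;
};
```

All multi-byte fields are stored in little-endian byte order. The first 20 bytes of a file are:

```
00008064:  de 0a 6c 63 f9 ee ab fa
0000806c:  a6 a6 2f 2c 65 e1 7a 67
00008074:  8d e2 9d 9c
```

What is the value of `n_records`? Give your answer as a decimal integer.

2627592845

`n_records` follows `checksum` (8 B), `magic` (4 B), `index` (4 B), so it starts at offset 8 + 4 + 4 = 16 and occupies 4 bytes.
Bytes at offsets 16..19: 8D E2 9D 9C.
Little-endian: lowest address holds the least-significant byte.
Reassemble most-significant byte first: 9C 9D E2 8D → 0x9C9DE28D.
0x9C9DE28D = 2627592845.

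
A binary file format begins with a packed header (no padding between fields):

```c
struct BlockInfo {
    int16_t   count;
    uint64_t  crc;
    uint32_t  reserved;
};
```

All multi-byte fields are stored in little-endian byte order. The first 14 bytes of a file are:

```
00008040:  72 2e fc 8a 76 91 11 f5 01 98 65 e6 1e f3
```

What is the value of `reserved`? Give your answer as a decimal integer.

`reserved` follows `count` (2 B), `crc` (8 B), so it starts at offset 2 + 8 = 10 and occupies 4 bytes.
Bytes at offsets 10..13: 65 E6 1E F3.
Little-endian: lowest address holds the least-significant byte.
Reassemble most-significant byte first: F3 1E E6 65 → 0xF31EE665.
0xF31EE665 = 4078888549.

4078888549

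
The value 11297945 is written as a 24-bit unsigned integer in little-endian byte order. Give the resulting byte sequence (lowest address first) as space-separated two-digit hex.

11297945 in hexadecimal, padded to 24 bits, is 0xAC6499.
Split into bytes (most-significant first): AC 64 99.
Little-endian stores the least-significant byte at the lowest address.
So at ascending addresses the bytes are 99 64 AC.

99 64 AC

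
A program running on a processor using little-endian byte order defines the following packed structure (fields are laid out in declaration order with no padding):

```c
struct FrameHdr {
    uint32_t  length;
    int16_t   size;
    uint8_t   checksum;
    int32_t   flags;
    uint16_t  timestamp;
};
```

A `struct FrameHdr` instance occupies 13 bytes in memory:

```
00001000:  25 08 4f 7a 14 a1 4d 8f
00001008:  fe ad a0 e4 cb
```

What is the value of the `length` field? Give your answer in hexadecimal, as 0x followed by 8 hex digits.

`length` is the first field, at byte offset 0, occupying 4 bytes.
Bytes at offsets 0..3: 25 08 4F 7A.
Little-endian: lowest address holds the least-significant byte.
Reassemble most-significant byte first: 7A 4F 08 25 → 0x7A4F0825.

0x7A4F0825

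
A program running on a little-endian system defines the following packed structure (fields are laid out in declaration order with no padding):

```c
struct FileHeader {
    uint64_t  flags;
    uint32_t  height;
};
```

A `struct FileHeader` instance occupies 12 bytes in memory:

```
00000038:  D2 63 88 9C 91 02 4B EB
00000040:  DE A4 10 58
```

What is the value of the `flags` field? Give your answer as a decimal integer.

16954648046586061778

`flags` is the first field, at byte offset 0, occupying 8 bytes.
Bytes at offsets 0..7: D2 63 88 9C 91 02 4B EB.
Little-endian stores the least-significant byte at the lowest address.
Reassemble most-significant byte first: EB 4B 02 91 9C 88 63 D2 → 0xEB4B02919C8863D2.
0xEB4B02919C8863D2 = 16954648046586061778.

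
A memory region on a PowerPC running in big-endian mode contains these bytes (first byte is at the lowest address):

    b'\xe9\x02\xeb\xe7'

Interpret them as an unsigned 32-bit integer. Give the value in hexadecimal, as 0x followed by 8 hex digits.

0xE902EBE7

Big-endian stores the most-significant byte at the lowest address.
The bytes are already most-significant first: 0xE902EBE7.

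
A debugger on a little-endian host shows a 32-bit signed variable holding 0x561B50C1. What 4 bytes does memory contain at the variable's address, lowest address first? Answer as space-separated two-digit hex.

C1 50 1B 56

Split into bytes (most-significant first): 56 1B 50 C1.
Little-endian: lowest address holds the least-significant byte.
So at ascending addresses the bytes are C1 50 1B 56.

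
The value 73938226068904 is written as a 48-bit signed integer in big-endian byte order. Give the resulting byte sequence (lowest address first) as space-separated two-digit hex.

43 3F 15 B3 3D A8

73938226068904 in hexadecimal, padded to 48 bits, is 0x433F15B33DA8.
Split into bytes (most-significant first): 43 3F 15 B3 3D A8.
Big-endian stores the most-significant byte at the lowest address.
So the memory order matches the most-significant-first order: 43 3F 15 B3 3D A8.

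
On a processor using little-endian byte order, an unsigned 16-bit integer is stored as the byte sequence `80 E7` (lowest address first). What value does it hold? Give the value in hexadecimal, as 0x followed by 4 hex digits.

0xE780

In little-endian order the low byte comes first in memory.
Reassemble most-significant byte first: E7 80 → 0xE780.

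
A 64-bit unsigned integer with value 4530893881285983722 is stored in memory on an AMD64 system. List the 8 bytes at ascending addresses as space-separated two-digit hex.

4530893881285983722 in hexadecimal, padded to 64 bits, is 0x3EE0F7FAB50ABDEA.
Split into bytes (most-significant first): 3E E0 F7 FA B5 0A BD EA.
Little-endian stores the least-significant byte at the lowest address.
So at ascending addresses the bytes are EA BD 0A B5 FA F7 E0 3E.

EA BD 0A B5 FA F7 E0 3E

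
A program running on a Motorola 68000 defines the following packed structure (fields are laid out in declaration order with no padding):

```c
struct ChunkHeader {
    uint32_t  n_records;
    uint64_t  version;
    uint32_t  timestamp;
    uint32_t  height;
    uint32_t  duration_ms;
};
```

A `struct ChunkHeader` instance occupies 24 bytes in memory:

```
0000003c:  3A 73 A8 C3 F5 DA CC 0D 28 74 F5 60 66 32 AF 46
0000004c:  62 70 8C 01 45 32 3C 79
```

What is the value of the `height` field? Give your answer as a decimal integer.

`height` follows `n_records` (4 B), `version` (8 B), `timestamp` (4 B), so it starts at offset 4 + 8 + 4 = 16 and occupies 4 bytes.
Bytes at offsets 16..19: 62 70 8C 01.
Big-endian: lowest address holds the most-significant byte.
The bytes are already most-significant first: 0x62708C01.
0x62708C01 = 1651543041.

1651543041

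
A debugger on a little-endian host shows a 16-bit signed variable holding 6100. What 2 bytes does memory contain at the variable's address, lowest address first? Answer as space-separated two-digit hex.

6100 in hexadecimal, padded to 16 bits, is 0x17D4.
Split into bytes (most-significant first): 17 D4.
Little-endian stores the least-significant byte at the lowest address.
So at ascending addresses the bytes are D4 17.

D4 17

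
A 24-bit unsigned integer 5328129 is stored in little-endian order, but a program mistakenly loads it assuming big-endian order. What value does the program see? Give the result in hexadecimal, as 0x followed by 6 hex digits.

0x014D51

5328129 in 24-bit hexadecimal is 0x514D01.
Stored little-endian, the bytes at ascending addresses are 01 4D 51.
Read back as big-endian, the last byte is least significant, giving 0x014D51.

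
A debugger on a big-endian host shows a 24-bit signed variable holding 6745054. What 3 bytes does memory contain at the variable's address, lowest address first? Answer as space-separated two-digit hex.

66 EB DE

6745054 in hexadecimal, padded to 24 bits, is 0x66EBDE.
Split into bytes (most-significant first): 66 EB DE.
Big-endian: lowest address holds the most-significant byte.
So the memory order matches the most-significant-first order: 66 EB DE.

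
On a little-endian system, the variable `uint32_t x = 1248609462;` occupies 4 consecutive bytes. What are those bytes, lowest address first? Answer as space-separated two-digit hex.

1248609462 in hexadecimal, padded to 32 bits, is 0x4A6C44B6.
Split into bytes (most-significant first): 4A 6C 44 B6.
Little-endian: lowest address holds the least-significant byte.
So at ascending addresses the bytes are B6 44 6C 4A.

B6 44 6C 4A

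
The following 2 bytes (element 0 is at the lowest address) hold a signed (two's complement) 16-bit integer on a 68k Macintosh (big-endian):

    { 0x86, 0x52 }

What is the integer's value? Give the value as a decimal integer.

-31150

In big-endian order the high byte comes first in memory.
The bytes are already most-significant first: 0x8652.
Top bit is set, so as a signed 16-bit value this is 0x8652 − 2^16 = -31150.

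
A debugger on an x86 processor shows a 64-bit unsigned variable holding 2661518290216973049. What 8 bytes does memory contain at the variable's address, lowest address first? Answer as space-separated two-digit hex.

F9 72 96 9B C8 9C EF 24

2661518290216973049 in hexadecimal, padded to 64 bits, is 0x24EF9CC89B9672F9.
Split into bytes (most-significant first): 24 EF 9C C8 9B 96 72 F9.
Little-endian: lowest address holds the least-significant byte.
So at ascending addresses the bytes are F9 72 96 9B C8 9C EF 24.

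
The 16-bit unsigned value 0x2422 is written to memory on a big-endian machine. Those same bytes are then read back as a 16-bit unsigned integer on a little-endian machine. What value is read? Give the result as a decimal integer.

Stored big-endian, the bytes at ascending addresses are 24 22.
Read back as little-endian, the first byte is least significant, giving 0x2224.
0x2224 = 8740.

8740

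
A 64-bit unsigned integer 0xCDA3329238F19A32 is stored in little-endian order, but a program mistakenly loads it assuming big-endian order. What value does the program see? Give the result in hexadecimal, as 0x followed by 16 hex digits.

Stored little-endian, the bytes at ascending addresses are 32 9A F1 38 92 32 A3 CD.
Read back as big-endian, the last byte is least significant, giving 0x329AF1389232A3CD.

0x329AF1389232A3CD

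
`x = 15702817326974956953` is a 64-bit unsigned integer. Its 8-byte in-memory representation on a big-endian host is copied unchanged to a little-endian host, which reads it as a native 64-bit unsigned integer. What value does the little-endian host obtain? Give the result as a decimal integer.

11093826493914934233

15702817326974956953 in 64-bit hexadecimal is 0xD9EB9D296B30F599.
Stored big-endian, the bytes at ascending addresses are D9 EB 9D 29 6B 30 F5 99.
Read back as little-endian, the first byte is least significant, giving 0x99F5306B299DEBD9.
0x99F5306B299DEBD9 = 11093826493914934233.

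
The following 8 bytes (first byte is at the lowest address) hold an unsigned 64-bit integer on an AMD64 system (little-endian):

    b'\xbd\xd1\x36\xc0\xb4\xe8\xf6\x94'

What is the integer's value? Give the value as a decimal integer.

Little-endian: lowest address holds the least-significant byte.
Reassemble most-significant byte first: 94 F6 E8 B4 C0 36 D1 BD → 0x94F6E8B4C036D1BD.
0x94F6E8B4C036D1BD = 10734022624900731325.

10734022624900731325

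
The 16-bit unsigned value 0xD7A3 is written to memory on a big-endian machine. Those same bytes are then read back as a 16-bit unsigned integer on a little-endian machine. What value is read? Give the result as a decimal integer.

Stored big-endian, the bytes at ascending addresses are D7 A3.
Read back as little-endian, the first byte is least significant, giving 0xA3D7.
0xA3D7 = 41943.

41943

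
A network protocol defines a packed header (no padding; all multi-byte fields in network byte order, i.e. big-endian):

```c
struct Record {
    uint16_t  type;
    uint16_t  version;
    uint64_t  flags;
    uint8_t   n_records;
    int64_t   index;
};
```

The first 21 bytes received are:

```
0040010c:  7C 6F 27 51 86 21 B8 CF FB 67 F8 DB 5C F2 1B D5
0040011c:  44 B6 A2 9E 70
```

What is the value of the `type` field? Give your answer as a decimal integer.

`type` is the first field, at byte offset 0, occupying 2 bytes.
Bytes at offsets 0..1: 7C 6F.
Big-endian stores the most-significant byte at the lowest address.
The bytes are already most-significant first: 0x7C6F.
0x7C6F = 31855.

31855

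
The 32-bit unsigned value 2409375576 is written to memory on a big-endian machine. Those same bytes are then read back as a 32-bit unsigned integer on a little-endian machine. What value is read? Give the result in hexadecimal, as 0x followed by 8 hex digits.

2409375576 in 32-bit hexadecimal is 0x8F9C2758.
Stored big-endian, the bytes at ascending addresses are 8F 9C 27 58.
Read back as little-endian, the first byte is least significant, giving 0x58279C8F.

0x58279C8F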